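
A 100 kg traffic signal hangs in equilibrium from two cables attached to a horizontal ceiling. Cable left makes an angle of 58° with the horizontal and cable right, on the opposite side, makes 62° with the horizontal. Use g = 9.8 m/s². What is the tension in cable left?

Weight W = 100 × 9.8 = 980 N acts straight down.
Horizontal: T_left cos 58° = T_right cos 62°  →  T_right = 1.129 T_left.
Vertical: T_left sin 58° + T_right sin 62° = 980.
Substituting the horizontal relation into the vertical equation gives 1.845 T_left = 980, so T_left = 531.3 N.

T_left ≈ 531 N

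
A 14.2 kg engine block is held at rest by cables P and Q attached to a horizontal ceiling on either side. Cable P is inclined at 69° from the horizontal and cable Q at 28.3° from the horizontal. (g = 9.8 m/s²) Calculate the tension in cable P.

T_P ≈ 124 N

Weight W = 14.2 × 9.8 = 139.2 N acts straight down.
Horizontal: T_P cos 69° = T_Q cos 28.3°  →  T_Q = 0.407 T_P.
Vertical: T_P sin 69° + T_Q sin 28.3° = 139.2.
Substituting the horizontal relation into the vertical equation gives 1.127 T_P = 139.2, so T_P = 123.5 N.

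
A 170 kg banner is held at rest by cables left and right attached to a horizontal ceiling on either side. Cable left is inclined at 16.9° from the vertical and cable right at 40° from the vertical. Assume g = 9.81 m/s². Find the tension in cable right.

Angles from the horizontal: cable left is 90° − 16.9° = 73.1°, cable right is 90° − 40° = 50°.
Weight W = 170 × 9.81 = 1668 N acts straight down.
Horizontal: T_left cos 73.1° = T_right cos 50°  →  T_left = 2.211 T_right.
Vertical: T_left sin 73.1° + T_right sin 50° = 1668.
Substituting the horizontal relation into the vertical equation gives 2.882 T_right = 1668, so T_right = 578.7 N.

T_right ≈ 579 N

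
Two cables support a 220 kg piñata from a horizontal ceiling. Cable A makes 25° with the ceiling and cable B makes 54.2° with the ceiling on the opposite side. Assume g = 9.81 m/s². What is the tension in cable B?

T_B ≈ 1990 N

Weight W = 220 × 9.81 = 2158 N acts straight down.
Horizontal: T_A cos 25° = T_B cos 54.2°  →  T_A = 0.6454 T_B.
Vertical: T_A sin 25° + T_B sin 54.2° = 2158.
Substituting the horizontal relation into the vertical equation gives 1.084 T_B = 2158, so T_B = 1991 N.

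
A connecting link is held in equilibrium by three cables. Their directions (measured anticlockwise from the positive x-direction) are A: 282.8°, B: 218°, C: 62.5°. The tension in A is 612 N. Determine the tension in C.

T_C ≈ 1340 N

Resolve: ΣF_x = 612 cos 282.8° + T_B cos 218° + T_C cos 62.5° = 0.
        ΣF_y = 612 sin 282.8° + T_B sin 218° + T_C sin 62.5° = 0.
The known terms sum to (135.6, -596.8) N, so -0.7880 T_B + 0.4617 T_C = -135.6 and -0.6157 T_B + 0.8870 T_C = 596.8.
Solving simultaneously: T_B = 954.5 N, T_C = 1335 N.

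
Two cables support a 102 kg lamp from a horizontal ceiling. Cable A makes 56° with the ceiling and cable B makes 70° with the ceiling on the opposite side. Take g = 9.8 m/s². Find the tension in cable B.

Weight W = 102 × 9.8 = 999.6 N acts straight down.
Horizontal: T_A cos 56° = T_B cos 70°  →  T_A = 0.6116 T_B.
Vertical: T_A sin 56° + T_B sin 70° = 999.6.
Substituting the horizontal relation into the vertical equation gives 1.447 T_B = 999.6, so T_B = 690.9 N.

T_B ≈ 691 N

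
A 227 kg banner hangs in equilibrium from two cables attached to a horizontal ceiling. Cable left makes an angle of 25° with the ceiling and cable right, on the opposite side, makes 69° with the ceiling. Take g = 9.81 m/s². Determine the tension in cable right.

Weight W = 227 × 9.81 = 2227 N acts straight down.
Horizontal: T_left cos 25° = T_right cos 69°  →  T_left = 0.3954 T_right.
Vertical: T_left sin 25° + T_right sin 69° = 2227.
Substituting the horizontal relation into the vertical equation gives 1.101 T_right = 2227, so T_right = 2023 N.

T_right ≈ 2020 N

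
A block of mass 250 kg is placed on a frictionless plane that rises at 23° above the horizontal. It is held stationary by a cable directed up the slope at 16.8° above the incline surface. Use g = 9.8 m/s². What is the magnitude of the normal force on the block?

Take axes along and perpendicular to the incline. Weight components: W sin 23° = 957.3 N down-slope, W cos 23° = 2255 N into the surface.
Along incline: T cos 16.8° = W sin 23° → T = 1000 N.
Perpendicular: N = W cos 23° − T sin 16.8° = 1966 N.

N ≈ 1970 N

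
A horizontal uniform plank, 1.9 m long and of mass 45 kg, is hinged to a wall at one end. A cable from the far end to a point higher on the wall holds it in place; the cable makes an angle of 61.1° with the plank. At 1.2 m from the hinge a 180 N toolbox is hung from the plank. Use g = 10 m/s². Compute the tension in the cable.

T ≈ 387 N

Take torques about the hinge: T sin 61.1° · 1.9 = 45×10×0.95 + 180×1.2 = 643.5 N·m.
So T = 643.5 / (0.8755 × 1.9) = 386.86 N.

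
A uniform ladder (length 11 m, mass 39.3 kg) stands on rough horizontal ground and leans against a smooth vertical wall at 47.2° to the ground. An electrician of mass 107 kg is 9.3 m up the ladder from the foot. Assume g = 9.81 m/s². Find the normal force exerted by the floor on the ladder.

N_floor ≈ 1440 N

ΣF_y = 0: N_floor = 39.3×9.81 + 107×9.81 = 1435.2 N.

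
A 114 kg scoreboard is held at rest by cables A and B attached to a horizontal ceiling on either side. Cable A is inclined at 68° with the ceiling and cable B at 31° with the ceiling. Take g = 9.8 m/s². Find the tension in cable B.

Weight W = 114 × 9.8 = 1117 N acts straight down.
Horizontal: T_A cos 68° = T_B cos 31°  →  T_A = 2.288 T_B.
Vertical: T_A sin 68° + T_B sin 31° = 1117.
Substituting the horizontal relation into the vertical equation gives 2.637 T_B = 1117, so T_B = 423.7 N.

T_B ≈ 424 N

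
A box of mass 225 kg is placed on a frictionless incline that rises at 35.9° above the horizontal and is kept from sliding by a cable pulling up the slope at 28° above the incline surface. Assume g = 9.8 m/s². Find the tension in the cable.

Take axes along and perpendicular to the incline. Weight components: W sin 35.9° = 1293 N down-slope, W cos 35.9° = 1786 N into the surface.
Along incline: T cos 28° = W sin 35.9° → T = 1464 N.
Perpendicular: N = W cos 35.9° − T sin 28° = 1099 N.

T ≈ 1460 N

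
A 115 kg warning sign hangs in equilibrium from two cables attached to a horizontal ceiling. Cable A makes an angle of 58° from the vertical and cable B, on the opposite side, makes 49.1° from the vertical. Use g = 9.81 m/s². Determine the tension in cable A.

T_A ≈ 892 N

Angles from the horizontal: cable A is 90° − 58° = 32°, cable B is 90° − 49.1° = 40.9°.
Weight W = 115 × 9.81 = 1128 N acts straight down.
Horizontal: T_A cos 32° = T_B cos 40.9°  →  T_B = 1.122 T_A.
Vertical: T_A sin 32° + T_B sin 40.9° = 1128.
Substituting the horizontal relation into the vertical equation gives 1.265 T_A = 1128, so T_A = 892.2 N.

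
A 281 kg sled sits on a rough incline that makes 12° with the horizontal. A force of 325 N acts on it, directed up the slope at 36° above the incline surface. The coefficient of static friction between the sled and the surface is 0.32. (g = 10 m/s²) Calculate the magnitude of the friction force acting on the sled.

Axes along / perpendicular to the incline. W sin 12° = 584.2 N down-slope; W cos 12° = 2749 N into the surface.
Perpendicular: N = W cos 12° − P sin 36° = 2749 − 191 = 2558 N.
Along incline: P cos 36° + f = W sin 12° (friction acts up-slope) → f = 584.2 − 262.9 = 321.3 N.
|f| = 321.3 N ≤ μN = 818.4 N, so the sled is indeed static.

f ≈ 321 N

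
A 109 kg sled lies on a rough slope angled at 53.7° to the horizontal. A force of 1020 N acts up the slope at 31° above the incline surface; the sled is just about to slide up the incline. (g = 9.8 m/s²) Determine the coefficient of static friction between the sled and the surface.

On the verge of sliding up the incline, friction is at its maximum μN and acts down the slope.
Perpendicular to incline: N = W cos 53.7° − P sin 31° = 632.4 − 525.3 = 107 N.
Along incline: P cos 31° − μN = W sin 53.7° → μ = −(W sin 53.7° − P cos 31°) / N = 0.1253.

μ ≈ 0.125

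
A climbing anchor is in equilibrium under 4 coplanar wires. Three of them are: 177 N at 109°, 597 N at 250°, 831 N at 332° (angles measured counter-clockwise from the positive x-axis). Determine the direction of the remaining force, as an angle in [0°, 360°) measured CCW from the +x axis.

θ ≈ 121°

Sum the known components: ΣF_x = 471.9 N, ΣF_y = -783.8 N.
For equilibrium the remaining force must supply (−ΣF_x, −ΣF_y) = (-471.9, 783.8) N.
Magnitude = √((-471.9)² + (783.8)²) = 914.9 N; direction = atan2(783.8, -471.9) = 121.1°.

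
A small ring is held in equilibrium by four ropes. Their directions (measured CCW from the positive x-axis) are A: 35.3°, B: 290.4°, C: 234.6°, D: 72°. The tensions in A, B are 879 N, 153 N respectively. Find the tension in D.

Resolve: ΣF_x = 879 cos 35.3° + 153 cos 290.4° + T_C cos 234.6° + T_D cos 72° = 0.
        ΣF_y = 879 sin 35.3° + 153 sin 290.4° + T_C sin 234.6° + T_D sin 72° = 0.
The known terms sum to (770.7, 364.5) N, so -0.5793 T_C + 0.3090 T_D = -770.7 and -0.8151 T_C + 0.9511 T_D = -364.5.
Solving simultaneously: T_C = 2074 N, T_D = 1395 N.

T_D ≈ 1390 N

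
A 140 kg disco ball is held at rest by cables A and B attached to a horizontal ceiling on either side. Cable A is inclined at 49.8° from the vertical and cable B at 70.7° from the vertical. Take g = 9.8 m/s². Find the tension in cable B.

T_B ≈ 1220 N

Angles from the horizontal: cable A is 90° − 49.8° = 40.2°, cable B is 90° − 70.7° = 19.3°.
Weight W = 140 × 9.8 = 1372 N acts straight down.
Horizontal: T_A cos 40.2° = T_B cos 19.3°  →  T_A = 1.236 T_B.
Vertical: T_A sin 40.2° + T_B sin 19.3° = 1372.
Substituting the horizontal relation into the vertical equation gives 1.128 T_B = 1372, so T_B = 1216 N.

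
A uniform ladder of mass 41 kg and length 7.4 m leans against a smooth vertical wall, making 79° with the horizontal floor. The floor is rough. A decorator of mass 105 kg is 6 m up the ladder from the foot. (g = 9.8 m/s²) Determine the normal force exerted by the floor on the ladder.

ΣF_y = 0: N_floor = 41×9.8 + 105×9.8 = 1430.8 N.

N_floor ≈ 1430 N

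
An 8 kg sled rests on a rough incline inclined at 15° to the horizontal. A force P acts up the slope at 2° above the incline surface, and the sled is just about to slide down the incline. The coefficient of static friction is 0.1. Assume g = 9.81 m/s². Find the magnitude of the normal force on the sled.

N ≈ 75.4 N

On the verge of sliding down the incline, friction equals μN and acts up the slope.
Perpendicular: N + P sin 2° = W cos 15° = 75.81 N.
Along incline: P cos 2° + μN = W sin 15° with W sin 15° = 20.31 N.
Solving the pair for P and N: P = 12.78 N, N = 75.36 N (and f = μN = 7.536 N).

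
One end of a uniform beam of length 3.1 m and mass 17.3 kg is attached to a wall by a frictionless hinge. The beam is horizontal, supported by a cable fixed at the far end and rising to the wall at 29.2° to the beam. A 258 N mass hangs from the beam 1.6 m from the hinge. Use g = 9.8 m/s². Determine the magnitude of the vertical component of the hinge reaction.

Take torques about the hinge: T sin 29.2° · 3.1 = 17.3×9.8×1.55 + 258×1.6 = 675.59 N·m.
So T = 675.59 / (0.4879 × 3.1) = 446.71 N.
ΣF_y = 0: H_y = (17.3×9.8 + 258) − T sin 29.2° = 427.54 − 217.93 = 209.61 N.

|H_y| ≈ 210 N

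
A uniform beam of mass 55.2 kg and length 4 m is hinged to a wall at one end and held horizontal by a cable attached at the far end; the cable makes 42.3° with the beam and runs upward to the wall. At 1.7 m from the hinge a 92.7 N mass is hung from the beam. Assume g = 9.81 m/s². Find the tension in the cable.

T ≈ 461 N

Take torques about the hinge: T sin 42.3° · 4 = 55.2×9.81×2 + 92.7×1.7 = 1240.6 N·m.
So T = 1240.6 / (0.6730 × 4) = 460.84 N.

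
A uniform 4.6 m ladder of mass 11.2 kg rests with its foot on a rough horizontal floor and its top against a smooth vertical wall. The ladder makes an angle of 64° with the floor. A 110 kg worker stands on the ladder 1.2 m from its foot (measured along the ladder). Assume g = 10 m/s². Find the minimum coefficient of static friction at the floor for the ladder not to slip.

μ_min ≈ 0.138

ΣF_y = 0: N_floor = 11.2×10 + 110×10 = 1212 N.
Torques about the foot: N_wall · 4.6 sin 64° = 11.2×10×2.3 cos 64° + 110×10×1.2 cos 64° → N_wall = 167.27 N.
ΣF_x = 0: f_floor = N_wall = 167.27 N.
μ_min = f_floor / N_floor = 167.27 / 1212 = 0.138.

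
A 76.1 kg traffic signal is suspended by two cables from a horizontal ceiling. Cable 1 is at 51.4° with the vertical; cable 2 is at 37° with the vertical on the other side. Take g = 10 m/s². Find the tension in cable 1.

T_1 ≈ 458 N

Angles from the horizontal: cable 1 is 90° − 51.4° = 38.6°, cable 2 is 90° − 37° = 53°.
Weight W = 76.1 × 10 = 761 N acts straight down.
Horizontal: T_1 cos 38.6° = T_2 cos 53°  →  T_2 = 1.299 T_1.
Vertical: T_1 sin 38.6° + T_2 sin 53° = 761.
Substituting the horizontal relation into the vertical equation gives 1.661 T_1 = 761, so T_1 = 458.2 N.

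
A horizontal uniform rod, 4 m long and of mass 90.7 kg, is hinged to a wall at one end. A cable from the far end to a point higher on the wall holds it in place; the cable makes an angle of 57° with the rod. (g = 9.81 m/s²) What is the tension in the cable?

Take torques about the hinge: T sin 57° · 4 = 90.7×9.81×2 = 1779.5 N·m.
So T = 1779.5 / (0.8387 × 4) = 530.46 N.

T ≈ 530 N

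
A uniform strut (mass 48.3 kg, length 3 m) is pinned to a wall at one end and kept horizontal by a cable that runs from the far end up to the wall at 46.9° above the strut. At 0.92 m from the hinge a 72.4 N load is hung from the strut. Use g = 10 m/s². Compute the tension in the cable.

T ≈ 361 N

Take torques about the hinge: T sin 46.9° · 3 = 48.3×10×1.5 + 72.4×0.92 = 791.11 N·m.
So T = 791.11 / (0.7302 × 3) = 361.16 N.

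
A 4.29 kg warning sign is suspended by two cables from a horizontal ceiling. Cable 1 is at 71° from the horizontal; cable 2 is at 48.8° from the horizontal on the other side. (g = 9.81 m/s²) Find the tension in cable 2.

Weight W = 4.29 × 9.81 = 42.08 N acts straight down.
Horizontal: T_1 cos 71° = T_2 cos 48.8°  →  T_1 = 2.023 T_2.
Vertical: T_1 sin 71° + T_2 sin 48.8° = 42.08.
Substituting the horizontal relation into the vertical equation gives 2.665 T_2 = 42.08, so T_2 = 15.79 N.

T_2 ≈ 15.8 N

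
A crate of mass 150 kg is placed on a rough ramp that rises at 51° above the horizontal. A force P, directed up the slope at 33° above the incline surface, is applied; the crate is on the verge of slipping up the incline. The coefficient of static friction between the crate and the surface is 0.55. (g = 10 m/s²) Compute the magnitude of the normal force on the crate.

N ≈ 138 N

On the verge of sliding up the incline, friction equals μN and acts down the slope.
Perpendicular: N + P sin 33° = W cos 51° = 944 N.
Along incline: P cos 33° = W sin 51° + μN  with W sin 51° = 1166 N.
Solving the pair for P and N: P = 1480 N, N = 137.8 N (and f = μN = 75.76 N).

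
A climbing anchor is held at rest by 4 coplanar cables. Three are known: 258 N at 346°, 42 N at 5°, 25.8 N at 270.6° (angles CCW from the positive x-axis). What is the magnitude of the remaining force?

Sum the known components: ΣF_x = 292.4 N, ΣF_y = -84.55 N.
For equilibrium the remaining force must supply (−ΣF_x, −ΣF_y) = (-292.4, 84.55) N.
Magnitude = √((-292.4)² + (84.55)²) = 304.4 N; direction = atan2(84.55, -292.4) = 163.9°.

F ≈ 304 N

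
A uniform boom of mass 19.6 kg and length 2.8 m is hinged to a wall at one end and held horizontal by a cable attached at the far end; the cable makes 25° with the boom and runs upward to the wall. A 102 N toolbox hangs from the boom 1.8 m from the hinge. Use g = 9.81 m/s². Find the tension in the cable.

Take torques about the hinge: T sin 25° · 2.8 = 19.6×9.81×1.4 + 102×1.8 = 452.79 N·m.
So T = 452.79 / (0.4226 × 2.8) = 382.64 N.

T ≈ 383 N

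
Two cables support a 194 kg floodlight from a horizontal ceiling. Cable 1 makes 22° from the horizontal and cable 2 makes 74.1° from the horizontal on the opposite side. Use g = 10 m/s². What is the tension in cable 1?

Weight W = 194 × 10 = 1940 N acts straight down.
Horizontal: T_1 cos 22° = T_2 cos 74.1°  →  T_2 = 3.384 T_1.
Vertical: T_1 sin 22° + T_2 sin 74.1° = 1940.
Substituting the horizontal relation into the vertical equation gives 3.63 T_1 = 1940, so T_1 = 534.5 N.

T_1 ≈ 535 N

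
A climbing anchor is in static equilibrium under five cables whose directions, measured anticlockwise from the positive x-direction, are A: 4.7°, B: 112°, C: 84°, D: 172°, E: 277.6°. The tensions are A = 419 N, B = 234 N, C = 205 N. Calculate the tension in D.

T_D ≈ 424 N

Resolve: ΣF_x = 419 cos 4.7° + 234 cos 112° + 205 cos 84° + T_D cos 172° + T_E cos 277.6° = 0.
        ΣF_y = 419 sin 4.7° + 234 sin 112° + 205 sin 84° + T_D sin 172° + T_E sin 277.6° = 0.
The known terms sum to (351.4, 455.2) N, so -0.9903 T_D + 0.1323 T_E = -351.4 and 0.1392 T_D − 0.9912 T_E = -455.2.
Solving simultaneously: T_D = 424.1 N, T_E = 518.8 N.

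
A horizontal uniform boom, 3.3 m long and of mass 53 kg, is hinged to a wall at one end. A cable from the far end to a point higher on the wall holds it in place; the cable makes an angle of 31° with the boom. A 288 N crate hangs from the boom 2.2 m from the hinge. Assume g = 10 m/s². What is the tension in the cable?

Take torques about the hinge: T sin 31° · 3.3 = 53×10×1.65 + 288×2.2 = 1508.1 N·m.
So T = 1508.1 / (0.5150 × 3.3) = 887.31 N.

T ≈ 887 N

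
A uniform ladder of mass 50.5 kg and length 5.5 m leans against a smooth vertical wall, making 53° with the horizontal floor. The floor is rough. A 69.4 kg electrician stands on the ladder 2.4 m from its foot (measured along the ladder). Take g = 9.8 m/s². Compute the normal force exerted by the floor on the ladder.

ΣF_y = 0: N_floor = 50.5×9.8 + 69.4×9.8 = 1175 N.

N_floor ≈ 1180 N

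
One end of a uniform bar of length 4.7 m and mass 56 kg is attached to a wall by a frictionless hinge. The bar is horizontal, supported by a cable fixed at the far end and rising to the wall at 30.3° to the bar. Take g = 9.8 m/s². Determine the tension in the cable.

T ≈ 544 N

Take torques about the hinge: T sin 30.3° · 4.7 = 56×9.8×2.35 = 1289.7 N·m.
So T = 1289.7 / (0.5045 × 4.7) = 543.88 N.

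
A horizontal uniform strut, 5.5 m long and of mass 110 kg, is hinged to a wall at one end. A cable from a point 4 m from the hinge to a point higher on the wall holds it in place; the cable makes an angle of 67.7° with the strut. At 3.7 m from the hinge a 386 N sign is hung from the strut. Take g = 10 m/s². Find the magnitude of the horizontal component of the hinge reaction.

Take torques about the hinge: T sin 67.7° · 4 = 110×10×2.75 + 386×3.7 = 4453.2 N·m.
So T = 4453.2 / (0.9252 × 4) = 1203.3 N.
ΣF_x = 0: H_x = T cos 67.7° = 456.6 N.

H_x ≈ 457 N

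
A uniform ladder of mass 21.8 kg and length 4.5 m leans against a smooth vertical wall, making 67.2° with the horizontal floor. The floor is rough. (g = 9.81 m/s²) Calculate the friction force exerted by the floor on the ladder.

f ≈ 44.9 N

Torques about the foot: N_wall · 4.5 sin 67.2° = 21.8×9.81×2.25 cos 67.2° → N_wall = 44.949 N.
ΣF_x = 0: f_floor = N_wall = 44.949 N.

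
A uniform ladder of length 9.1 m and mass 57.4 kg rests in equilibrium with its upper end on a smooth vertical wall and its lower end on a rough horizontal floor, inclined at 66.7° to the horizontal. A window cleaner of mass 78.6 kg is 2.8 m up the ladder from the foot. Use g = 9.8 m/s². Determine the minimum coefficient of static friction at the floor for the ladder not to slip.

ΣF_y = 0: N_floor = 57.4×9.8 + 78.6×9.8 = 1332.8 N.
Torques about the foot: N_wall · 9.1 sin 66.7° = 57.4×9.8×4.55 cos 66.7° + 78.6×9.8×2.8 cos 66.7° → N_wall = 223.2 N.
ΣF_x = 0: f_floor = N_wall = 223.2 N.
μ_min = f_floor / N_floor = 223.2 / 1332.8 = 0.1675.

μ_min ≈ 0.167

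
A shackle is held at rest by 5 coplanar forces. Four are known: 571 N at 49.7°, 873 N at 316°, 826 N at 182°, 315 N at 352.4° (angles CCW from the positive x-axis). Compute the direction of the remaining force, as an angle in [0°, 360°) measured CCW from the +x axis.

θ ≈ 153°

Sum the known components: ΣF_x = 484 N, ΣF_y = -241.4 N.
For equilibrium the remaining force must supply (−ΣF_x, −ΣF_y) = (-484, 241.4) N.
Magnitude = √((-484)² + (241.4)²) = 540.9 N; direction = atan2(241.4, -484) = 153.5°.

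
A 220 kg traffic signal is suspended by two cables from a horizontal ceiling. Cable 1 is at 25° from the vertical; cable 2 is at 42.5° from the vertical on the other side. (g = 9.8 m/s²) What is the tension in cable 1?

Angles from the horizontal: cable 1 is 90° − 25° = 65°, cable 2 is 90° − 42.5° = 47.5°.
Weight W = 220 × 9.8 = 2156 N acts straight down.
Horizontal: T_1 cos 65° = T_2 cos 47.5°  →  T_2 = 0.6256 T_1.
Vertical: T_1 sin 65° + T_2 sin 47.5° = 2156.
Substituting the horizontal relation into the vertical equation gives 1.368 T_1 = 2156, so T_1 = 1577 N.

T_1 ≈ 1580 N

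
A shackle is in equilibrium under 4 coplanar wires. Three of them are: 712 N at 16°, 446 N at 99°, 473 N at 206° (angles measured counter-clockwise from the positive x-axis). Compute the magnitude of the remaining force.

F ≈ 469 N

Sum the known components: ΣF_x = 189.5 N, ΣF_y = 429.4 N.
For equilibrium the remaining force must supply (−ΣF_x, −ΣF_y) = (-189.5, -429.4) N.
Magnitude = √((-189.5)² + (-429.4)²) = 469.4 N; direction = atan2(-429.4, -189.5) = 246.2°.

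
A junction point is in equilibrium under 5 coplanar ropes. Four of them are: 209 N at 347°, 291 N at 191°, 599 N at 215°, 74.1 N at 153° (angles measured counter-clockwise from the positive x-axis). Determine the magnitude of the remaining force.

F ≈ 760 N

Sum the known components: ΣF_x = -638.7 N, ΣF_y = -412.5 N.
For equilibrium the remaining force must supply (−ΣF_x, −ΣF_y) = (638.7, 412.5) N.
Magnitude = √((638.7)² + (412.5)²) = 760.3 N; direction = atan2(412.5, 638.7) = 32.9°.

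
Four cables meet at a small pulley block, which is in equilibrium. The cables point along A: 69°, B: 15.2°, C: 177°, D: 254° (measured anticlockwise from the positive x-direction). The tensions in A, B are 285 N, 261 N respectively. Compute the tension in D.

Resolve: ΣF_x = 285 cos 69° + 261 cos 15.2° + T_C cos 177° + T_D cos 254° = 0.
        ΣF_y = 285 sin 69° + 261 sin 15.2° + T_C sin 177° + T_D sin 254° = 0.
The known terms sum to (354, 334.5) N, so -0.9986 T_C − 0.2756 T_D = -354 and 0.0523 T_C − 0.9613 T_D = -334.5.
Solving simultaneously: T_C = 254.6 N, T_D = 361.8 N.

T_D ≈ 362 N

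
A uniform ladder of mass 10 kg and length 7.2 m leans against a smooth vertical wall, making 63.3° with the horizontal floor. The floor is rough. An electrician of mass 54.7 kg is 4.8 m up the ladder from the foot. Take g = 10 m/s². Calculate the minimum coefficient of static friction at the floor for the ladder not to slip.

ΣF_y = 0: N_floor = 10×10 + 54.7×10 = 647 N.
Torques about the foot: N_wall · 7.2 sin 63.3° = 10×10×3.6 cos 63.3° + 54.7×10×4.8 cos 63.3° → N_wall = 208.56 N.
ΣF_x = 0: f_floor = N_wall = 208.56 N.
μ_min = f_floor / N_floor = 208.56 / 647 = 0.3223.

μ_min ≈ 0.322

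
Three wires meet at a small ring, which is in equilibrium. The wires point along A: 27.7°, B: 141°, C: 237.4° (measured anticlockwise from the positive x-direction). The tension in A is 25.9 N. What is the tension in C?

T_C ≈ 23.9 N

Resolve: ΣF_x = 25.9 cos 27.7° + T_B cos 141° + T_C cos 237.4° = 0.
        ΣF_y = 25.9 sin 27.7° + T_B sin 141° + T_C sin 237.4° = 0.
The known terms sum to (22.93, 12.04) N, so -0.7771 T_B − 0.5388 T_C = -22.93 and 0.6293 T_B − 0.8425 T_C = -12.04.
Solving simultaneously: T_B = 12.91 N, T_C = 23.94 N.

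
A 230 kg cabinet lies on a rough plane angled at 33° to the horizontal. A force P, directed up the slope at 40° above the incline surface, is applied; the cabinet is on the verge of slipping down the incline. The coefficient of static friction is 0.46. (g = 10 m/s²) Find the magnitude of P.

On the verge of sliding down the incline, friction equals μN and acts up the slope.
Perpendicular: N + P sin 40° = W cos 33° = 1929 N.
Along incline: P cos 40° + μN = W sin 33° with W sin 33° = 1253 N.
Solving the pair for P and N: P = 776.8 N, N = 1430 N (and f = μN = 657.6 N).

P ≈ 777 N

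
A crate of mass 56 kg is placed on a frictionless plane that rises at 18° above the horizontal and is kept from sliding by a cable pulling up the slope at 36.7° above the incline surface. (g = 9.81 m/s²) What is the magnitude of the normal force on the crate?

Take axes along and perpendicular to the incline. Weight components: W sin 18° = 169.8 N down-slope, W cos 18° = 522.5 N into the surface.
Along incline: T cos 36.7° = W sin 18° → T = 211.7 N.
Perpendicular: N = W cos 18° − T sin 36.7° = 395.9 N.

N ≈ 396 N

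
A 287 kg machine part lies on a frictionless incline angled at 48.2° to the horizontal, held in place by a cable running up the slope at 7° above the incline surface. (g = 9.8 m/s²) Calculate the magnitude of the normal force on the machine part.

N ≈ 1620 N

Take axes along and perpendicular to the incline. Weight components: W sin 48.2° = 2097 N down-slope, W cos 48.2° = 1875 N into the surface.
Along incline: T cos 7° = W sin 48.2° → T = 2112 N.
Perpendicular: N = W cos 48.2° − T sin 7° = 1617 N.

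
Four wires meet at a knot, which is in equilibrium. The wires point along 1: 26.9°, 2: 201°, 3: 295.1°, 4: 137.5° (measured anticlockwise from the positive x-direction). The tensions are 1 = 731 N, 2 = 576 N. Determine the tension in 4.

Resolve: ΣF_x = 731 cos 26.9° + 576 cos 201° + T_3 cos 295.1° + T_4 cos 137.5° = 0.
        ΣF_y = 731 sin 26.9° + 576 sin 201° + T_3 sin 295.1° + T_4 sin 137.5° = 0.
The known terms sum to (114.2, 124.3) N, so 0.4242 T_3 − 0.7373 T_4 = -114.2 and -0.9056 T_3 + 0.6756 T_4 = -124.3.
Solving simultaneously: T_3 = 442.9 N, T_4 = 409.7 N.

T_4 ≈ 410 N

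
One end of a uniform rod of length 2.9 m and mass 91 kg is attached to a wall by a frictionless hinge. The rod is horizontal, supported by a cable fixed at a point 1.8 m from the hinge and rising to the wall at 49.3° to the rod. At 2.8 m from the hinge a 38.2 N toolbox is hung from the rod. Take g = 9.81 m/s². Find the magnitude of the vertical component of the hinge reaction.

|H_y| ≈ 152 N

Take torques about the hinge: T sin 49.3° · 1.8 = 91×9.81×1.45 + 38.2×2.8 = 1401.4 N·m.
So T = 1401.4 / (0.7581 × 1.8) = 1026.9 N.
ΣF_y = 0: H_y = (91×9.81 + 38.2) − T sin 49.3° = 930.91 − 778.55 = 152.36 N.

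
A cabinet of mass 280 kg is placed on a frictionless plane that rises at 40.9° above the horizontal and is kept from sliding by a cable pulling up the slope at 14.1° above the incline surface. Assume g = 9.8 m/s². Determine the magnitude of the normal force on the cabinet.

Take axes along and perpendicular to the incline. Weight components: W sin 40.9° = 1797 N down-slope, W cos 40.9° = 2074 N into the surface.
Along incline: T cos 14.1° = W sin 40.9° → T = 1852 N.
Perpendicular: N = W cos 40.9° − T sin 14.1° = 1623 N.

N ≈ 1620 N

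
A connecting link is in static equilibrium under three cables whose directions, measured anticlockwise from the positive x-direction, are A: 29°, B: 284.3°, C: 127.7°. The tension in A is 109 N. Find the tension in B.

Resolve: ΣF_x = 109 cos 29° + T_B cos 284.3° + T_C cos 127.7° = 0.
        ΣF_y = 109 sin 29° + T_B sin 284.3° + T_C sin 127.7° = 0.
The known terms sum to (95.33, 52.84) N, so 0.2470 T_B − 0.6115 T_C = -95.33 and -0.9690 T_B + 0.7912 T_C = -52.84.
Solving simultaneously: T_B = 271.3 N, T_C = 265.5 N.

T_B ≈ 271 N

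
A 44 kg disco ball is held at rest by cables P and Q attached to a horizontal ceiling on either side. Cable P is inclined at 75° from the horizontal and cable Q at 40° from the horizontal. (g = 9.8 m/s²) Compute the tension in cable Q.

T_Q ≈ 123 N

Weight W = 44 × 9.8 = 431.2 N acts straight down.
Horizontal: T_P cos 75° = T_Q cos 40°  →  T_P = 2.96 T_Q.
Vertical: T_P sin 75° + T_Q sin 40° = 431.2.
Substituting the horizontal relation into the vertical equation gives 3.502 T_Q = 431.2, so T_Q = 123.1 N.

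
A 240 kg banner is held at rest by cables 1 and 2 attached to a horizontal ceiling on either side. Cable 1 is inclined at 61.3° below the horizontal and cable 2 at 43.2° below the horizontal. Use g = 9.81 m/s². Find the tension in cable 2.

T_2 ≈ 1170 N

Weight W = 240 × 9.81 = 2354 N acts straight down.
Horizontal: T_1 cos 61.3° = T_2 cos 43.2°  →  T_1 = 1.518 T_2.
Vertical: T_1 sin 61.3° + T_2 sin 43.2° = 2354.
Substituting the horizontal relation into the vertical equation gives 2.016 T_2 = 2354, so T_2 = 1168 N.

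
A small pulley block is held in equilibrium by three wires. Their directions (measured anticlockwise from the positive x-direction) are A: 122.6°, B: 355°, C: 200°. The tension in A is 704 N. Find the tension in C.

Resolve: ΣF_x = 704 cos 122.6° + T_B cos 355° + T_C cos 200° = 0.
        ΣF_y = 704 sin 122.6° + T_B sin 355° + T_C sin 200° = 0.
The known terms sum to (-379.3, 593.1) N, so 0.9962 T_B − 0.9397 T_C = 379.3 and -0.0872 T_B − 0.3420 T_C = -593.1.
Solving simultaneously: T_B = 1626 N, T_C = 1320 N.

T_C ≈ 1320 N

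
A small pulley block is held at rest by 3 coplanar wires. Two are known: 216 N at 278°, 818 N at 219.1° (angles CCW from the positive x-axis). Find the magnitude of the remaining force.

Sum the known components: ΣF_x = -604.7 N, ΣF_y = -729.8 N.
For equilibrium the remaining force must supply (−ΣF_x, −ΣF_y) = (604.7, 729.8) N.
Magnitude = √((604.7)² + (729.8)²) = 947.8 N; direction = atan2(729.8, 604.7) = 50.4°.

F ≈ 948 N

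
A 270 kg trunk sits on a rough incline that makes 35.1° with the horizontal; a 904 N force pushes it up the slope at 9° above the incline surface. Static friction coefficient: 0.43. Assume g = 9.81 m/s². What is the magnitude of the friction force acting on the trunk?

Axes along / perpendicular to the incline. W sin 35.1° = 1523 N down-slope; W cos 35.1° = 2167 N into the surface.
Perpendicular: N = W cos 35.1° − P sin 9° = 2167 − 141.4 = 2026 N.
Along incline: P cos 9° + f = W sin 35.1° (friction acts up-slope) → f = 1523 − 892.9 = 630.1 N.
|f| = 630.1 N ≤ μN = 871 N, so the trunk is indeed static.

f ≈ 630 N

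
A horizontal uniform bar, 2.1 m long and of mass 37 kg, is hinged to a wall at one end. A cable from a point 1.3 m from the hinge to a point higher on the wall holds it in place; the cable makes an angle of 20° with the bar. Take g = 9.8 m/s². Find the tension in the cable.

Take torques about the hinge: T sin 20° · 1.3 = 37×9.8×1.05 = 380.73 N·m.
So T = 380.73 / (0.3420 × 1.3) = 856.29 N.

T ≈ 856 N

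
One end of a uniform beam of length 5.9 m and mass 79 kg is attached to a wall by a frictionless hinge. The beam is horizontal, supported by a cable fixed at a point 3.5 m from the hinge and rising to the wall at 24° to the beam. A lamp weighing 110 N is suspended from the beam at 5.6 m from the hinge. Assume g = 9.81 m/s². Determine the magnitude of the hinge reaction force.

|H| ≈ 1860 N

Take torques about the hinge: T sin 24° · 3.5 = 79×9.81×2.95 + 110×5.6 = 2902.2 N·m.
So T = 2902.2 / (0.4067 × 3.5) = 2038.7 N.
ΣF_x = 0: H_x = T cos 24° = 1862.4 N.
ΣF_y = 0: H_y = (79×9.81 + 110) − T sin 24° = 884.99 − 829.21 = 55.784 N.
|H| = √(H_x² + H_y²) = √((1862.4)² + (55.784)²) = 1863.3 N.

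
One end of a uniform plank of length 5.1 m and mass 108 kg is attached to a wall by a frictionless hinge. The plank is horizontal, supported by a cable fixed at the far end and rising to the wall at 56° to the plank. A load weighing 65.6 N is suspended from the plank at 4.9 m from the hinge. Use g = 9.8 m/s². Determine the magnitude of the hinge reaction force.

|H| ≈ 665 N

Take torques about the hinge: T sin 56° · 5.1 = 108×9.8×2.55 + 65.6×4.9 = 3020.4 N·m.
So T = 3020.4 / (0.8290 × 5.1) = 714.36 N.
ΣF_x = 0: H_x = T cos 56° = 399.46 N.
ΣF_y = 0: H_y = (108×9.8 + 65.6) − T sin 56° = 1124 − 592.23 = 531.77 N.
|H| = √(H_x² + H_y²) = √((399.46)² + (531.77)²) = 665.1 N.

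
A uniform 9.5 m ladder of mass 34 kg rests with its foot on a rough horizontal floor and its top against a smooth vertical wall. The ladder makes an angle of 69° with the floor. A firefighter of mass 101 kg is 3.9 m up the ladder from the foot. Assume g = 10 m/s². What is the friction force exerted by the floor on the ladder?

f ≈ 224 N

Torques about the foot: N_wall · 9.5 sin 69° = 34×10×4.75 cos 69° + 101×10×3.9 cos 69° → N_wall = 224.42 N.
ΣF_x = 0: f_floor = N_wall = 224.42 N.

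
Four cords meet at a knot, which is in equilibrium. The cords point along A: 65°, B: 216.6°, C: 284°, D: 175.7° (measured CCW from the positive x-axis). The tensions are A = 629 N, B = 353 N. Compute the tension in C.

T_C ≈ 376 N

Resolve: ΣF_x = 629 cos 65° + 353 cos 216.6° + T_C cos 284° + T_D cos 175.7° = 0.
        ΣF_y = 629 sin 65° + 353 sin 216.6° + T_C sin 284° + T_D sin 175.7° = 0.
The known terms sum to (-17.57, 359.6) N, so 0.2419 T_C − 0.9972 T_D = 17.57 and -0.9703 T_C + 0.0750 T_D = -359.6.
Solving simultaneously: T_C = 376.3 N, T_D = 73.68 N.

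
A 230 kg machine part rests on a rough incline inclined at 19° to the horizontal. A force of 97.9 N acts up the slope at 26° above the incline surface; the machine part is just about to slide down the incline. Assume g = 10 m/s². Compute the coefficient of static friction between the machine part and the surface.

μ ≈ 0.310

On the verge of sliding down the incline, friction is at its maximum μN and acts up the slope.
Perpendicular to incline: N = W cos 19° − P sin 26° = 2175 − 42.92 = 2132 N.
Along incline: P cos 26° + μN = W sin 19° → μ = (W sin 19° − P cos 26°) / N = 0.31.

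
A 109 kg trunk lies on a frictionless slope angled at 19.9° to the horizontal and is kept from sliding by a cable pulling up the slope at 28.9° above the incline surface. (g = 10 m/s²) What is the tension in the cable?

T ≈ 424 N

Take axes along and perpendicular to the incline. Weight components: W sin 19.9° = 371 N down-slope, W cos 19.9° = 1025 N into the surface.
Along incline: T cos 28.9° = W sin 19.9° → T = 423.8 N.
Perpendicular: N = W cos 19.9° − T sin 28.9° = 820.1 N.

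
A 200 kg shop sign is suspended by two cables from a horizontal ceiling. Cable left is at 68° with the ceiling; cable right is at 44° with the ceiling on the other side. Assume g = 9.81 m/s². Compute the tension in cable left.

Weight W = 200 × 9.81 = 1962 N acts straight down.
Horizontal: T_left cos 68° = T_right cos 44°  →  T_right = 0.5208 T_left.
Vertical: T_left sin 68° + T_right sin 44° = 1962.
Substituting the horizontal relation into the vertical equation gives 1.289 T_left = 1962, so T_left = 1522 N.

T_left ≈ 1520 N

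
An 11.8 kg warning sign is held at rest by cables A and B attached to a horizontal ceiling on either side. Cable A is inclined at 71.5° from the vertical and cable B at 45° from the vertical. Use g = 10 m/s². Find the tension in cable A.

T_A ≈ 93.2 N

Angles from the horizontal: cable A is 90° − 71.5° = 18.5°, cable B is 90° − 45° = 45°.
Weight W = 11.8 × 10 = 118 N acts straight down.
Horizontal: T_A cos 18.5° = T_B cos 45°  →  T_B = 1.341 T_A.
Vertical: T_A sin 18.5° + T_B sin 45° = 118.
Substituting the horizontal relation into the vertical equation gives 1.266 T_A = 118, so T_A = 93.23 N.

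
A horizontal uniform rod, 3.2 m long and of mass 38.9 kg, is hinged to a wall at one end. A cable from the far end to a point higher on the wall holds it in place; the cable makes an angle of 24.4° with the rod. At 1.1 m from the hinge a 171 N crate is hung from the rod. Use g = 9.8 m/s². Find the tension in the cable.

T ≈ 604 N

Take torques about the hinge: T sin 24.4° · 3.2 = 38.9×9.8×1.6 + 171×1.1 = 798.05 N·m.
So T = 798.05 / (0.4131 × 3.2) = 603.7 N.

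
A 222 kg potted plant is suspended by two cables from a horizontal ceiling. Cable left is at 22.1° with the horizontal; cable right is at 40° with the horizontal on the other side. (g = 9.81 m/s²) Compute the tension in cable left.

Weight W = 222 × 9.81 = 2178 N acts straight down.
Horizontal: T_left cos 22.1° = T_right cos 40°  →  T_right = 1.209 T_left.
Vertical: T_left sin 22.1° + T_right sin 40° = 2178.
Substituting the horizontal relation into the vertical equation gives 1.154 T_left = 2178, so T_left = 1888 N.

T_left ≈ 1890 N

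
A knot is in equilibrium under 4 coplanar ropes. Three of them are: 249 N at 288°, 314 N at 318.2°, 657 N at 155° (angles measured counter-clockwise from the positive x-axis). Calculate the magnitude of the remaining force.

F ≈ 331 N

Sum the known components: ΣF_x = -284.4 N, ΣF_y = -168.4 N.
For equilibrium the remaining force must supply (−ΣF_x, −ΣF_y) = (284.4, 168.4) N.
Magnitude = √((284.4)² + (168.4)²) = 330.6 N; direction = atan2(168.4, 284.4) = 30.6°.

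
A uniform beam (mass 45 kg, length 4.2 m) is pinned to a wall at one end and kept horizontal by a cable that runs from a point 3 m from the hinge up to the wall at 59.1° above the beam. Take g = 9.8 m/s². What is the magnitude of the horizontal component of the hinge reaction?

Take torques about the hinge: T sin 59.1° · 3 = 45×9.8×2.1 = 926.1 N·m.
So T = 926.1 / (0.8581 × 3) = 359.76 N.
ΣF_x = 0: H_x = T cos 59.1° = 184.75 N.

H_x ≈ 185 N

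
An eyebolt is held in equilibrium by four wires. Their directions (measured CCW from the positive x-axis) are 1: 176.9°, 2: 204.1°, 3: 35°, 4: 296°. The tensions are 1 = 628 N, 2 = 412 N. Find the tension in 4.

Resolve: ΣF_x = 628 cos 176.9° + 412 cos 204.1° + T_3 cos 35° + T_4 cos 296° = 0.
        ΣF_y = 628 sin 176.9° + 412 sin 204.1° + T_3 sin 35° + T_4 sin 296° = 0.
The known terms sum to (-1003, -134.3) N, so 0.8192 T_3 + 0.4384 T_4 = 1003 and 0.5736 T_3 − 0.8988 T_4 = 134.3.
Solving simultaneously: T_3 = 972.5 N, T_4 = 471.2 N.

T_4 ≈ 471 N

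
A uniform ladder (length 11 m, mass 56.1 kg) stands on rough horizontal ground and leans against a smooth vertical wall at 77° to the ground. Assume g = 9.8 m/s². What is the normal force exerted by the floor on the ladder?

N_floor ≈ 550 N

ΣF_y = 0: N_floor = 56.1×9.8 = 549.78 N.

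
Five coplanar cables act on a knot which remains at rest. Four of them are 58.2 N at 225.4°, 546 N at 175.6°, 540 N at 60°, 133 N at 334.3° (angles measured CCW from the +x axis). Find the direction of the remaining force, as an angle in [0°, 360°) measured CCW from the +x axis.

θ ≈ 295°

Sum the known components: ΣF_x = -195.4 N, ΣF_y = 410.4 N.
For equilibrium the remaining force must supply (−ΣF_x, −ΣF_y) = (195.4, -410.4) N.
Magnitude = √((195.4)² + (-410.4)²) = 454.6 N; direction = atan2(-410.4, 195.4) = 295.5°.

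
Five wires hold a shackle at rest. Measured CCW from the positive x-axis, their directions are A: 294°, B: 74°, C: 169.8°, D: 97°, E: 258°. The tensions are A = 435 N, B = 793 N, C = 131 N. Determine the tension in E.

T_E ≈ 958 N

Resolve: ΣF_x = 435 cos 294° + 793 cos 74° + 131 cos 169.8° + T_D cos 97° + T_E cos 258° = 0.
        ΣF_y = 435 sin 294° + 793 sin 74° + 131 sin 169.8° + T_D sin 97° + T_E sin 258° = 0.
The known terms sum to (266.6, 388.1) N, so -0.1219 T_D − 0.2079 T_E = -266.6 and 0.9925 T_D − 0.9781 T_E = -388.1.
Solving simultaneously: T_D = 553.1 N, T_E = 958 N.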